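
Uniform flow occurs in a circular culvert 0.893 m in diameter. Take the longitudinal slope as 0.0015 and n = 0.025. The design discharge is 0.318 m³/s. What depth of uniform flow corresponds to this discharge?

y_n = 0.657 m

Manning's equation rearranged: A R^(2/3) = nQ / (1·√S) = 0.025 × 0.318 / (√0.0015) = 0.2053.
At y = 0.488 m: A R^(2/3) = 0.1336 — short.
At y = 0.793 m: A R^(2/3) = 0.2442 — over.
At y = 0.657 m: A R^(2/3) = 0.2054 — close enough.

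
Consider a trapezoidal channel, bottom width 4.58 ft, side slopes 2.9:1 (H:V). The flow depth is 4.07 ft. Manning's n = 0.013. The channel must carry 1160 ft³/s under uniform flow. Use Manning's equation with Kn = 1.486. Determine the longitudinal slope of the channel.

With bottom width b = 4.58 ft and side slope z = 2.9: A = (b + zy)y = (4.58 + 2.9×4.07)×4.07 = 66.68 ft²; P = b + 2y√(1+z²) = 4.58 + 2×4.07×3.068 = 29.55 ft.
Hydraulic radius R = A/P = 66.68/29.55 = 2.256 ft.
From Manning's equation, S = [nQ / (1.486 A R^(2/3))]² = [0.013 × 1160 / (1.486 × 66.68 × 2.256^(2/3))]² = 0.00783.

S = 0.00783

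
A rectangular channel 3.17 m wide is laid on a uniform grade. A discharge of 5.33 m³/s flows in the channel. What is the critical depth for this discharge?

y_c = 0.661 m

For a rectangular channel, critical depth y_c = (q²/g)^(1/3) where q = Q/b = 5.33/3.17 = 1.681 m²/s.
So y_c = (1.681²/9.81)^(1/3) = 0.661 m.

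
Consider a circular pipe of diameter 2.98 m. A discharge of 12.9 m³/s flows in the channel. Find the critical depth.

At critical depth, Q² T / (g A³) = 1, i.e. A³/T = Q²/g = 12.9²/9.81 = 16.96.
At y = 1.92 m: A³/T = 37.58 — too large.
At y = 1.56 m: A³/T = 16.96 — matches.

y_c = 1.56 m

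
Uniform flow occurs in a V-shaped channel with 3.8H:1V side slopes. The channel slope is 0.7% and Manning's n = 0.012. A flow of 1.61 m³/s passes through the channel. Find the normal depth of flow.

y_n = 0.42 m

Manning's equation rearranged: A R^(2/3) = nQ / (1·√S) = 0.012 × 1.61 / (√0.007) = 0.2309.
Try y = 0.344 m: A R^(2/3) = 0.136 — short.
Try y = 0.456 m: A R^(2/3) = 0.2884 — over.
Try y = 0.42 m: A R^(2/3) = 0.2316 — matches.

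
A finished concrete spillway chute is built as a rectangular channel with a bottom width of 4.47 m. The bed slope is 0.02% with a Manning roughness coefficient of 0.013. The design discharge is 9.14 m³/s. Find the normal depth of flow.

Manning's equation rearranged: A R^(2/3) = nQ / (1·√S) = 0.013 × 9.14 / (√0.0002) = 8.402.
At y = 2.04 m: A R^(2/3) = 9.519 — high.
At y = 1.53 m: A R^(2/3) = 6.414 — low.
At y = 1.86 m: A R^(2/3) = 8.398 — ≈ 8.402.

y_n = 1.86 m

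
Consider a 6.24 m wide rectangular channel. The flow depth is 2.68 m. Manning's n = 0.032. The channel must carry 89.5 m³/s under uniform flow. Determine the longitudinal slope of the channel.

S = 0.018

Flow area A = b·y = 6.24 × 2.68 = 16.72 m². Wetted perimeter P = b + 2y = 6.24 + 2×2.68 = 11.6 m.
Hydraulic radius R = A/P = 16.72/11.6 = 1.442 m.
From Manning's equation, S = [nQ / (1 A R^(2/3))]² = [0.032 × 89.5 / (1 × 16.72 × 1.442^(2/3))]² = 0.018.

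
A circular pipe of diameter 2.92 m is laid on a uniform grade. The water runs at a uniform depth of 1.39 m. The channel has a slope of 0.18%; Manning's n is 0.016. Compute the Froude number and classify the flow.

subcritical

For a circular section of diameter D = 2.92 m at depth y = 1.39 m, the central angle is θ = 2 arccos(1 − 2y/D) = 3.046 rad. Then A = (D²/8)(θ − sin θ) = 3.144 m² and P = Dθ/2 = 4.447 m.
Hydraulic radius R = A/P = 3.144/4.447 = 0.707 m.
V = (1/n) R^(2/3) √S = (1/0.016) × 0.707^(2/3) × √0.0018 = 2.104 m/s. Hydraulic depth D_h = A/T = 3.144/2.917 = 1.078 m.
Froude number Fr = V/√(g·D_h) = 2.104/√(9.81×1.078) = 0.647, which is less than 1, so the flow is subcritical.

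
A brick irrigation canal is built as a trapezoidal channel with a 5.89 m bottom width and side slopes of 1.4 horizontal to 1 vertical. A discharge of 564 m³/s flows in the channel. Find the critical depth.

y_c = 6.23 m

At critical depth, Q² T / (g A³) = 1, i.e. A³/T = Q²/g = 564²/9.81 = 32430.
Try y = 7.35 m: A³/T = 63540 — too large.
Try y = 5.16 m: A³/T = 15240 — too small.
Try y = 6.23 m: A³/T = 32330 — ≈ 32430.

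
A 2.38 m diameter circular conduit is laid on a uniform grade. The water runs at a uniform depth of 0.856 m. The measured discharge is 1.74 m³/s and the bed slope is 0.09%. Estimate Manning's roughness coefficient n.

For a circular section of diameter D = 2.38 m at depth y = 0.856 m, the central angle is θ = 2 arccos(1 − 2y/D) = 2.573 rad. Then A = (D²/8)(θ − sin θ) = 1.44 m² and P = Dθ/2 = 3.061 m.
Hydraulic radius R = A/P = 1.44/3.061 = 0.4704 m.
Rearranging Manning's equation: n = (1/Q) A R^(2/3) S^(1/2) = (1/1.74) × 1.44 × 0.4704^(2/3) × √0.0009 = 0.015.

n = 0.015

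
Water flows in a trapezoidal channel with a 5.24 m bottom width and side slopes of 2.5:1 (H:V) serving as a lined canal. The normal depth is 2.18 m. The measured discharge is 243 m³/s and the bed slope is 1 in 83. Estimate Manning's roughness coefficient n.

n = 0.013

With bottom width b = 5.24 m and side slope z = 2.5: A = (b + zy)y = (5.24 + 2.5×2.18)×2.18 = 23.3 m²; P = b + 2y√(1+z²) = 5.24 + 2×2.18×2.693 = 16.98 m.
Hydraulic radius R = A/P = 23.3/16.98 = 1.372 m.
Rearranging Manning's equation: n = (1/Q) A R^(2/3) S^(1/2) = (1/243) × 23.3 × 1.372^(2/3) × √0.01205 = 0.013.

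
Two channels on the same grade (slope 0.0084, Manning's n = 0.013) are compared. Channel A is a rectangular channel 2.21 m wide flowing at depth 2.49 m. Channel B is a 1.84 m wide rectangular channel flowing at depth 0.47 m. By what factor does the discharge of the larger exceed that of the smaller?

Channel A: Flow area A = b·y = 2.21 × 2.49 = 5.503 m². Wetted perimeter P = b + 2y = 2.21 + 2×2.49 = 7.19 m. Hydraulic radius R = A/P = 5.503/7.19 = 0.7654 m. Q_A = (1/0.013)·5.503·0.7654^(2/3)·√0.0084 = 32.46 m³/s.
Channel B: Flow area A = b·y = 1.84 × 0.47 = 0.8648 m². Wetted perimeter P = b + 2y = 1.84 + 2×0.47 = 2.78 m. Hydraulic radius R = A/P = 0.8648/2.78 = 0.3111 m. Q_B = (1/0.013)·0.8648·0.3111^(2/3)·√0.0084 = 2.799 m³/s.
The larger discharge is 32.46 m³/s and the smaller is 2.799 m³/s; the ratio is 11.6.

11.6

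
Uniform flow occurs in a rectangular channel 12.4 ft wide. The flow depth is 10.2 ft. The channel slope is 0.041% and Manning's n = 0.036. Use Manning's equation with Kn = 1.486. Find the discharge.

Flow area A = b·y = 12.4 × 10.2 = 126.5 ft². Wetted perimeter P = b + 2y = 12.4 + 2×10.2 = 32.8 ft.
Hydraulic radius R = A/P = 126.5/32.8 = 3.856 ft.
Manning's equation: Q = (1.486/n) A R^(2/3) S^(1/2) = (1.486/0.036) × 126.5 × 3.856^(2/3) × 0.00041^(1/2) = 260 ft³/s.

Q = 260 ft³/s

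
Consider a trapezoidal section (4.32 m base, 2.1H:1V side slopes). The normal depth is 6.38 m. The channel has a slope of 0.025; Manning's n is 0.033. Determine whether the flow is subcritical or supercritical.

supercritical

With bottom width b = 4.32 m and side slope z = 2.1: A = (b + zy)y = (4.32 + 2.1×6.38)×6.38 = 113 m²; P = b + 2y√(1+z²) = 4.32 + 2×6.38×2.326 = 34 m.
Hydraulic radius R = A/P = 113/34 = 3.325 m.
V = (1/n) R^(2/3) √S = (1/0.033) × 3.325^(2/3) × √0.025 = 10.67 m/s. Hydraulic depth D_h = A/T = 113/31.12 = 3.633 m.
Froude number Fr = V/√(g·D_h) = 10.67/√(9.81×3.633) = 1.79, which is greater than 1, so the flow is supercritical.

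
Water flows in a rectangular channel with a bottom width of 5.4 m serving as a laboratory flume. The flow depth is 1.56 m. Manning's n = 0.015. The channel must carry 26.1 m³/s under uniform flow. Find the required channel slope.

S = 0.00219

Flow area A = b·y = 5.4 × 1.56 = 8.424 m². Wetted perimeter P = b + 2y = 5.4 + 2×1.56 = 8.52 m.
Hydraulic radius R = A/P = 8.424/8.52 = 0.9887 m.
From Manning's equation, S = [nQ / (1 A R^(2/3))]² = [0.015 × 26.1 / (1 × 8.424 × 0.9887^(2/3))]² = 0.00219.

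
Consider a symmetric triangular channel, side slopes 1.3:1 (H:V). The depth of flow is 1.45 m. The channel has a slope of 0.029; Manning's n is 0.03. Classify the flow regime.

For a triangular section with side slope z = 1.3: A = zy² = 1.3×1.45² = 2.733 m²; P = 2y√(1+z²) = 2×1.45×1.64 = 4.756 m.
Hydraulic radius R = A/P = 2.733/4.756 = 0.5747 m.
V = (1/n) R^(2/3) √S = (1/0.03) × 0.5747^(2/3) × √0.029 = 3.924 m/s. Hydraulic depth D_h = A/T = 2.733/3.77 = 0.725 m.
Froude number Fr = V/√(g·D_h) = 3.924/√(9.81×0.725) = 1.47, which is greater than 1, so the flow is supercritical.

supercritical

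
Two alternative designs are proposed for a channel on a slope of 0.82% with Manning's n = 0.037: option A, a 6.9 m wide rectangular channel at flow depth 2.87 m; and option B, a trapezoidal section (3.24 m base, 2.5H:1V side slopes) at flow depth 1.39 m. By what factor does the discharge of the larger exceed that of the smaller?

3.14

Channel A: Flow area A = b·y = 6.9 × 2.87 = 19.8 m². Wetted perimeter P = b + 2y = 6.9 + 2×2.87 = 12.64 m. Hydraulic radius R = A/P = 19.8/12.64 = 1.567 m. Q_A = (1/0.037)·19.8·1.567^(2/3)·√0.0082 = 65.38 m³/s.
Channel B: With bottom width b = 3.24 m and side slope z = 2.5: A = (b + zy)y = (3.24 + 2.5×1.39)×1.39 = 9.334 m²; P = b + 2y√(1+z²) = 3.24 + 2×1.39×2.693 = 10.73 m. Hydraulic radius R = A/P = 9.334/10.73 = 0.8703 m. Q_B = (1/0.037)·9.334·0.8703^(2/3)·√0.0082 = 20.82 m³/s.
The larger discharge is 65.38 m³/s and the smaller is 20.82 m³/s; the ratio is 3.14.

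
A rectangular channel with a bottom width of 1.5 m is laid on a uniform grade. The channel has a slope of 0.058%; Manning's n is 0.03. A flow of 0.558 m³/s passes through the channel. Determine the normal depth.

Manning's equation rearranged: A R^(2/3) = nQ / (1·√S) = 0.03 × 0.558 / (√0.00058) = 0.6951.
Trying y = 0.982 m: A R^(2/3) = 0.833 — high.
Trying y = 0.657 m: A R^(2/3) = 0.4896 — low.
Trying y = 0.854 m: A R^(2/3) = 0.6946 — close enough.

y_n = 0.854 m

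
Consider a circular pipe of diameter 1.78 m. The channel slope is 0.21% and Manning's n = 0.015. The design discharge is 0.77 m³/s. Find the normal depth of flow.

Manning's equation rearranged: A R^(2/3) = nQ / (1·√S) = 0.015 × 0.77 / (√0.0021) = 0.252.
At y = 0.627 m: A R^(2/3) = 0.386 — over.
At y = 0.359 m: A R^(2/3) = 0.1292 — short.
At y = 0.502 m: A R^(2/3) = 0.2519 — ≈ 0.252.

y_n = 0.502 m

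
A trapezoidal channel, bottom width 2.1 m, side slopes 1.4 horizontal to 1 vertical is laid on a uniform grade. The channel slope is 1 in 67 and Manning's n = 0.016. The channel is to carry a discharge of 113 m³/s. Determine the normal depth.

Manning's equation rearranged: A R^(2/3) = nQ / (1·√S) = 0.016 × 113 / (√0.01493) = 14.8.
Try y = 1.61 m: A R^(2/3) = 6.619 — short.
Try y = 2.36 m: A R^(2/3) = 14.78 — ≈ 14.8.

y_n = 2.36 m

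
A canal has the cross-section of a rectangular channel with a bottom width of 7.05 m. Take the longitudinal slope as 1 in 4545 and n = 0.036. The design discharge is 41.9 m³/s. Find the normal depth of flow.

y_n = 7.95 m

Manning's equation rearranged: A R^(2/3) = nQ / (1·√S) = 0.036 × 41.9 / (√0.00022) = 101.7.
Try y = 8.89 m: A R^(2/3) = 116.2 — high.
Try y = 6.36 m: A R^(2/3) = 77.4 — low.
Try y = 7.95 m: A R^(2/3) = 101.6 — ≈ 101.7.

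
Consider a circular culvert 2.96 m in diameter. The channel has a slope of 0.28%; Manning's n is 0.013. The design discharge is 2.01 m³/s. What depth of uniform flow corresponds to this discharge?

y_n = 0.592 m

Manning's equation rearranged: A R^(2/3) = nQ / (1·√S) = 0.013 × 2.01 / (√0.0028) = 0.4938.
At y = 0.726 m: A R^(2/3) = 0.7425 — over.
At y = 0.504 m: A R^(2/3) = 0.3552 — short.
At y = 0.592 m: A R^(2/3) = 0.493 — matches.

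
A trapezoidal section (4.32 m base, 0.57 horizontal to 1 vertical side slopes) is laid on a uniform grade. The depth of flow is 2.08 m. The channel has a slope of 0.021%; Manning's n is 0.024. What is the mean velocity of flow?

With bottom width b = 4.32 m and side slope z = 0.57: A = (b + zy)y = (4.32 + 0.57×2.08)×2.08 = 11.45 m²; P = b + 2y√(1+z²) = 4.32 + 2×2.08×1.151 = 9.108 m.
Hydraulic radius R = A/P = 11.45/9.108 = 1.257 m.
From Manning's equation, V = (1/n) R^(2/3) S^(1/2) = (1/0.024) × 1.257^(2/3) × 0.00021^(1/2) = 0.703 m/s.

V = 0.703 m/s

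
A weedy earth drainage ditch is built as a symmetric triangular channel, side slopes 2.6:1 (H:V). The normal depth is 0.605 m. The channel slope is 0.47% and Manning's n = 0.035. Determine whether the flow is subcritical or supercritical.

For a triangular section with side slope z = 2.6: A = zy² = 2.6×0.605² = 0.9517 m²; P = 2y√(1+z²) = 2×0.605×2.786 = 3.371 m.
Hydraulic radius R = A/P = 0.9517/3.371 = 0.2823 m.
V = (1/n) R^(2/3) √S = (1/0.035) × 0.2823^(2/3) × √0.0047 = 0.843 m/s. Hydraulic depth D_h = A/T = 0.9517/3.146 = 0.3025 m.
Froude number Fr = V/√(g·D_h) = 0.843/√(9.81×0.3025) = 0.489, which is less than 1, so the flow is subcritical.

subcritical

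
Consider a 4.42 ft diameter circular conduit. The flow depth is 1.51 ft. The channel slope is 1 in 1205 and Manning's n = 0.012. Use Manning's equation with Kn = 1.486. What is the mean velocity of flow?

For a circular section of diameter D = 4.42 ft at depth y = 1.51 ft, the central angle is θ = 2 arccos(1 − 2y/D) = 2.497 rad. Then A = (D²/8)(θ − sin θ) = 4.63 ft² and P = Dθ/2 = 5.518 ft.
Hydraulic radius R = A/P = 4.63/5.518 = 0.8391 ft.
From Manning's equation, V = (1.486/n) R^(2/3) S^(1/2) = (1.486/0.012) × 0.8391^(2/3) × 0.0008299^(1/2) = 3.17 ft/s.

V = 3.17 ft/s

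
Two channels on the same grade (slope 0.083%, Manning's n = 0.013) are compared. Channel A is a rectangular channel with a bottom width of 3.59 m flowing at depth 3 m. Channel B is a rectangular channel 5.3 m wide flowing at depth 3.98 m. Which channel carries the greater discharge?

Channel A: Flow area A = b·y = 3.59 × 3 = 10.77 m². Wetted perimeter P = b + 2y = 3.59 + 2×3 = 9.59 m. Hydraulic radius R = A/P = 10.77/9.59 = 1.123 m. Q_A = (1/0.013)·10.77·1.123^(2/3)·√0.00083 = 25.79 m³/s.
Channel B: Flow area A = b·y = 5.3 × 3.98 = 21.09 m². Wetted perimeter P = b + 2y = 5.3 + 2×3.98 = 13.26 m. Hydraulic radius R = A/P = 21.09/13.26 = 1.591 m. Q_B = (1/0.013)·21.09·1.591^(2/3)·√0.00083 = 63.7 m³/s.
Q_A = 25.79 m³/s vs Q_B = 63.7 m³/s, so channel B carries more.

channel B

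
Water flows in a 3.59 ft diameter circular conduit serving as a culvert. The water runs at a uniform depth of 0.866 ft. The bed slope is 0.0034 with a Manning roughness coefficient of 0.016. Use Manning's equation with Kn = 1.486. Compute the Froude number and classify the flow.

For a circular section of diameter D = 3.59 ft at depth y = 0.866 ft, the central angle is θ = 2 arccos(1 − 2y/D) = 2.054 rad. Then A = (D²/8)(θ − sin θ) = 1.882 ft² and P = Dθ/2 = 3.686 ft.
Hydraulic radius R = A/P = 1.882/3.686 = 0.5104 ft.
V = (1.486/n) R^(2/3) √S = (1.486/0.016) × 0.5104^(2/3) × √0.0034 = 3.459 ft/s. Hydraulic depth D_h = A/T = 1.882/3.072 = 0.6125 ft.
Froude number Fr = V/√(g·D_h) = 3.459/√(32.2×0.6125) = 0.779, which is less than 1, so the flow is subcritical.

subcritical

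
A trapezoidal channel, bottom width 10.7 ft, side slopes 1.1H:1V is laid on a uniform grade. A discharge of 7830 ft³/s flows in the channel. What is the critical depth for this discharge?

At critical depth, Q² T / (g A³) = 1, i.e. A³/T = Q²/g = 7830²/32.2 = 1904000.
Trying y = 11.6 ft: A³/T = 556400 — short.
Trying y = 18.2 ft: A³/T = 3445000 — over.
Trying y = 15.8 ft: A³/T = 1921000 — matches.

y_c = 15.8 ft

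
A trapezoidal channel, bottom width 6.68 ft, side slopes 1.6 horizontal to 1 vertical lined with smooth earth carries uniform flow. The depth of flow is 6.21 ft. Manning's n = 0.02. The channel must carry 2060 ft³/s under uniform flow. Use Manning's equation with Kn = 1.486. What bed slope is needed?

S = 0.014

With bottom width b = 6.68 ft and side slope z = 1.6: A = (b + zy)y = (6.68 + 1.6×6.21)×6.21 = 103.2 ft²; P = b + 2y√(1+z²) = 6.68 + 2×6.21×1.887 = 30.11 ft.
Hydraulic radius R = A/P = 103.2/30.11 = 3.426 ft.
From Manning's equation, S = [nQ / (1.486 A R^(2/3))]² = [0.02 × 2060 / (1.486 × 103.2 × 3.426^(2/3))]² = 0.014.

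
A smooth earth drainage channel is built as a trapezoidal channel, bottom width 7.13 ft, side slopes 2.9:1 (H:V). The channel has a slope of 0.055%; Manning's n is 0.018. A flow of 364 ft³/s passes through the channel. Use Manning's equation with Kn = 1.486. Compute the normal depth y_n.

y_n = 4.68 ft

Manning's equation rearranged: A R^(2/3) = nQ / (1.486·√S) = 0.018 × 364 / (1.486 × √0.00055) = 188.
Trying y = 5.56 ft: A R^(2/3) = 276.9 — high.
Trying y = 3.42 ft: A R^(2/3) = 94.82 — low.
Trying y = 4.68 ft: A R^(2/3) = 188 — close enough.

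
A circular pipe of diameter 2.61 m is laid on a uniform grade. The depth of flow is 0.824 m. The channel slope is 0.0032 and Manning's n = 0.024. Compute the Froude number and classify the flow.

subcritical

For a circular section of diameter D = 2.61 m at depth y = 0.824 m, the central angle is θ = 2 arccos(1 − 2y/D) = 2.387 rad. Then A = (D²/8)(θ − sin θ) = 1.449 m² and P = Dθ/2 = 3.115 m.
Hydraulic radius R = A/P = 1.449/3.115 = 0.4651 m.
V = (1/n) R^(2/3) √S = (1/0.024) × 0.4651^(2/3) × √0.0032 = 1.415 m/s. Hydraulic depth D_h = A/T = 1.449/2.426 = 0.5971 m.
Froude number Fr = V/√(g·D_h) = 1.415/√(9.81×0.5971) = 0.585, which is less than 1, so the flow is subcritical.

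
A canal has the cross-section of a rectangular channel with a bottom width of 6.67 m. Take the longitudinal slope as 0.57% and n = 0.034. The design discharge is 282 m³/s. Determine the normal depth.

Manning's equation rearranged: A R^(2/3) = nQ / (1·√S) = 0.034 × 282 / (√0.0057) = 127.
Try y = 11.9 m: A R^(2/3) = 150.3 — over.
Try y = 10.3 m: A R^(2/3) = 127.2 — matches.

y_n = 10.3 m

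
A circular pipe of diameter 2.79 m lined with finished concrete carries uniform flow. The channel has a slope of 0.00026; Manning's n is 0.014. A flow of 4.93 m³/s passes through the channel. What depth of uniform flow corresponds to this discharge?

y_n = 2.05 m

Manning's equation rearranged: A R^(2/3) = nQ / (1·√S) = 0.014 × 4.93 / (√0.00026) = 4.28.
Trying y = 1.43 m: A R^(2/3) = 2.507 — low.
Trying y = 2.05 m: A R^(2/3) = 4.279 — matches.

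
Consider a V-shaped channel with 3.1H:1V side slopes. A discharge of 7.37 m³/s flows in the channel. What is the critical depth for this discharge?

y_c = 1.03 m

At critical depth, Q² T / (g A³) = 1, i.e. A³/T = Q²/g = 7.37²/9.81 = 5.537.
Trying y = 1.32 m: A³/T = 19.26 — over.
Trying y = 1.03 m: A³/T = 5.57 — close enough.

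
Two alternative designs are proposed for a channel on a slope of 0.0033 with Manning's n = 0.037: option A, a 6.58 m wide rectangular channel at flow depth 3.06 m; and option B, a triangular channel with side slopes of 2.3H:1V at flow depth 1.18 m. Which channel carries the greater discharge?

Channel A: Flow area A = b·y = 6.58 × 3.06 = 20.13 m². Wetted perimeter P = b + 2y = 6.58 + 2×3.06 = 12.7 m. Hydraulic radius R = A/P = 20.13/12.7 = 1.585 m. Q_A = (1/0.037)·20.13·1.585^(2/3)·√0.0033 = 42.5 m³/s.
Channel B: For a triangular section with side slope z = 2.3: A = zy² = 2.3×1.18² = 3.203 m²; P = 2y√(1+z²) = 2×1.18×2.508 = 5.919 m. Hydraulic radius R = A/P = 3.203/5.919 = 0.5411 m. Q_B = (1/0.037)·3.203·0.5411^(2/3)·√0.0033 = 3.302 m³/s.
Q_A = 42.5 m³/s vs Q_B = 3.302 m³/s, so channel A carries more.

channel A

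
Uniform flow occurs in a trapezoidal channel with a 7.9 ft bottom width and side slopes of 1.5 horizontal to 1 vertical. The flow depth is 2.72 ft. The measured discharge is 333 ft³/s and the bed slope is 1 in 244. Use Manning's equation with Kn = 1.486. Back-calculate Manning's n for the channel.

With bottom width b = 7.9 ft and side slope z = 1.5: A = (b + zy)y = (7.9 + 1.5×2.72)×2.72 = 32.59 ft²; P = b + 2y√(1+z²) = 7.9 + 2×2.72×1.803 = 17.71 ft.
Hydraulic radius R = A/P = 32.59/17.71 = 1.84 ft.
Rearranging Manning's equation: n = (1.486/Q) A R^(2/3) S^(1/2) = (1.486/333) × 32.59 × 1.84^(2/3) × √0.004098 = 0.014.

n = 0.014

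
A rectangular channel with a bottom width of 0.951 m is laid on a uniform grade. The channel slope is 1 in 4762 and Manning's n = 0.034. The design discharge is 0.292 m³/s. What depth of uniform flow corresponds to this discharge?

y_n = 1.43 m

Manning's equation rearranged: A R^(2/3) = nQ / (1·√S) = 0.034 × 0.292 / (√0.00021) = 0.6851.
Try y = 1.6 m: A R^(2/3) = 0.7793 — over.
Try y = 1.12 m: A R^(2/3) = 0.5125 — short.
Try y = 1.43 m: A R^(2/3) = 0.6842 — close enough.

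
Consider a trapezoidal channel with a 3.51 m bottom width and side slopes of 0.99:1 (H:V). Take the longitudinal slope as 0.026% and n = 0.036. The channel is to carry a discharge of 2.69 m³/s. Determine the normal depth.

Manning's equation rearranged: A R^(2/3) = nQ / (1·√S) = 0.036 × 2.69 / (√0.00026) = 6.006.
Try y = 1.49 m: A R^(2/3) = 7.25 — over.
Try y = 0.915 m: A R^(2/3) = 3.075 — short.
Try y = 1.34 m: A R^(2/3) = 5.997 — close enough.

y_n = 1.34 m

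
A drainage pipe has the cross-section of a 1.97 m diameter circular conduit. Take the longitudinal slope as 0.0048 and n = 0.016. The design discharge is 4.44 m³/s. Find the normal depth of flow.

y_n = 1.03 m

Manning's equation rearranged: A R^(2/3) = nQ / (1·√S) = 0.016 × 4.44 / (√0.0048) = 1.025.
Try y = 0.754 m: A R^(2/3) = 0.5907 — short.
Try y = 1.22 m: A R^(2/3) = 1.34 — over.
Try y = 1.03 m: A R^(2/3) = 1.025 — close enough.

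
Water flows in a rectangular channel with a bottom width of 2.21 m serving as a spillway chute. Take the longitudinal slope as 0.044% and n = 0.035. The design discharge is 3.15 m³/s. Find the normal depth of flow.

Manning's equation rearranged: A R^(2/3) = nQ / (1·√S) = 0.035 × 3.15 / (√0.00044) = 5.256.
At y = 3.04 m: A R^(2/3) = 5.84 — high.
At y = 2.78 m: A R^(2/3) = 5.253 — close enough.

y_n = 2.78 m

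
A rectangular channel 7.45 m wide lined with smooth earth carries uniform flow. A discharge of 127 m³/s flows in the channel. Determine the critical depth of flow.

y_c = 3.09 m

For a rectangular channel, critical depth y_c = (q²/g)^(1/3) where q = Q/b = 127/7.45 = 17.05 m²/s.
So y_c = (17.05²/9.81)^(1/3) = 3.09 m.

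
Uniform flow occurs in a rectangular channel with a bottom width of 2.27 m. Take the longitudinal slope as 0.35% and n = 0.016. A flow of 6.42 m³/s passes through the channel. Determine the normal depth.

Manning's equation rearranged: A R^(2/3) = nQ / (1·√S) = 0.016 × 6.42 / (√0.0035) = 1.736.
At y = 1.35 m: A R^(2/3) = 2.22 — high.
At y = 0.905 m: A R^(2/3) = 1.3 — low.
At y = 1.12 m: A R^(2/3) = 1.735 — matches.

y_n = 1.12 m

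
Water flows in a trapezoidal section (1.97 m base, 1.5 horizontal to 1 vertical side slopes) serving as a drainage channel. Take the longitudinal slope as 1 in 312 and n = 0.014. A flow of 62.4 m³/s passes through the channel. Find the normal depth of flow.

y_n = 2.39 m

Manning's equation rearranged: A R^(2/3) = nQ / (1·√S) = 0.014 × 62.4 / (√0.003205) = 15.43.
Trying y = 2.09 m: A R^(2/3) = 11.52 — short.
Trying y = 2.71 m: A R^(2/3) = 20.4 — over.
Trying y = 2.39 m: A R^(2/3) = 15.44 — close enough.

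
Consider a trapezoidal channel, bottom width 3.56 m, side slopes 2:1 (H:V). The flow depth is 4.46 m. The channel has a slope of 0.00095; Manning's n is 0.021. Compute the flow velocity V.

With bottom width b = 3.56 m and side slope z = 2: A = (b + zy)y = (3.56 + 2×4.46)×4.46 = 55.66 m²; P = b + 2y√(1+z²) = 3.56 + 2×4.46×2.236 = 23.51 m.
Hydraulic radius R = A/P = 55.66/23.51 = 2.368 m.
From Manning's equation, V = (1/n) R^(2/3) S^(1/2) = (1/0.021) × 2.368^(2/3) × 0.00095^(1/2) = 2.61 m/s.

V = 2.61 m/s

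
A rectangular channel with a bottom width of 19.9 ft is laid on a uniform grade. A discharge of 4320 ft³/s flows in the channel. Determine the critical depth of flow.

For a rectangular channel, critical depth y_c = (q²/g)^(1/3) where q = Q/b = 4320/19.9 = 217.1 ft²/s.
So y_c = (217.1²/32.2)^(1/3) = 11.4 ft.

y_c = 11.4 ft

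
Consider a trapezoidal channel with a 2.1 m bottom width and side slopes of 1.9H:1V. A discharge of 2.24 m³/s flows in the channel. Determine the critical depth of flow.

y_c = 0.426 m

At critical depth, Q² T / (g A³) = 1, i.e. A³/T = Q²/g = 2.24²/9.81 = 0.5115.
Trying y = 0.466 m: A³/T = 0.6956 — high.
Trying y = 0.302 m: A³/T = 0.1621 — low.
Trying y = 0.426 m: A³/T = 0.512 — ≈ 0.5115.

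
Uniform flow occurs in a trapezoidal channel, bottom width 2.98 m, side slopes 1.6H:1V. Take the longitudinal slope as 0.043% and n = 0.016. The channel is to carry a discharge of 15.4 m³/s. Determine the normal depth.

y_n = 1.86 m

Manning's equation rearranged: A R^(2/3) = nQ / (1·√S) = 0.016 × 15.4 / (√0.00043) = 11.88.
Trying y = 2.17 m: A R^(2/3) = 16.28 — too large.
Trying y = 1.37 m: A R^(2/3) = 6.455 — too small.
Trying y = 1.86 m: A R^(2/3) = 11.86 — close enough.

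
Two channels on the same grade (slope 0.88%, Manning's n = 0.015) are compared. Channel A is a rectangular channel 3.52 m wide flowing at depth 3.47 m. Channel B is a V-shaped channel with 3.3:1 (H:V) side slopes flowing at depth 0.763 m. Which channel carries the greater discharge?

Channel A: Flow area A = b·y = 3.52 × 3.47 = 12.21 m². Wetted perimeter P = b + 2y = 3.52 + 2×3.47 = 10.46 m. Hydraulic radius R = A/P = 12.21/10.46 = 1.168 m. Q_A = (1/0.015)·12.21·1.168^(2/3)·√0.0088 = 84.71 m³/s.
Channel B: For a triangular section with side slope z = 3.3: A = zy² = 3.3×0.763² = 1.921 m²; P = 2y√(1+z²) = 2×0.763×3.448 = 5.262 m. Hydraulic radius R = A/P = 1.921/5.262 = 0.3651 m. Q_B = (1/0.015)·1.921·0.3651^(2/3)·√0.0088 = 6.137 m³/s.
Q_A = 84.71 m³/s vs Q_B = 6.137 m³/s, so channel A carries more.

channel A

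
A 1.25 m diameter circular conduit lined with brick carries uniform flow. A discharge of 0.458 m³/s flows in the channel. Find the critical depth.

y_c = 0.357 m

At critical depth, Q² T / (g A³) = 1, i.e. A³/T = Q²/g = 0.458²/9.81 = 0.02138.
At y = 0.388 m: A³/T = 0.02957 — too large.
At y = 0.314 m: A³/T = 0.013 — too small.
At y = 0.357 m: A³/T = 0.02141 — ≈ 0.02138.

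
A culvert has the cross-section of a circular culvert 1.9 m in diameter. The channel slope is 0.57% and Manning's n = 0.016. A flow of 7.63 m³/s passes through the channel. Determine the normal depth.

Manning's equation rearranged: A R^(2/3) = nQ / (1·√S) = 0.016 × 7.63 / (√0.0057) = 1.617.
Try y = 1.72 m: A R^(2/3) = 1.844 — high.
Try y = 1.19 m: A R^(2/3) = 1.237 — low.
Try y = 1.46 m: A R^(2/3) = 1.618 — close enough.

y_n = 1.46 m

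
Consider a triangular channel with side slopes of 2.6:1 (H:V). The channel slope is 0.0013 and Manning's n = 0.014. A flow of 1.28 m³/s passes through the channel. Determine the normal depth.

y_n = 0.651 m

Manning's equation rearranged: A R^(2/3) = nQ / (1·√S) = 0.014 × 1.28 / (√0.0013) = 0.497.
Try y = 0.755 m: A R^(2/3) = 0.7393 — over.
Try y = 0.651 m: A R^(2/3) = 0.498 — close enough.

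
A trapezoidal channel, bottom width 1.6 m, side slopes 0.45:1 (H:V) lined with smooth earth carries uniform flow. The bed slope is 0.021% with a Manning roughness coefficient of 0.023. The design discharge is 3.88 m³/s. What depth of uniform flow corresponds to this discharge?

Manning's equation rearranged: A R^(2/3) = nQ / (1·√S) = 0.023 × 3.88 / (√0.00021) = 6.158.
Trying y = 1.76 m: A R^(2/3) = 3.54 — too small.
Trying y = 2.4 m: A R^(2/3) = 6.159 — close enough.

y_n = 2.4 m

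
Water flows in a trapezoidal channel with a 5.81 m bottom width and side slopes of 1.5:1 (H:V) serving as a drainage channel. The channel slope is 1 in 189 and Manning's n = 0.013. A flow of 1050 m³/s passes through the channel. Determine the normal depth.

Manning's equation rearranged: A R^(2/3) = nQ / (1·√S) = 0.013 × 1050 / (√0.005291) = 187.7.
At y = 6.56 m: A R^(2/3) = 236 — high.
At y = 4.15 m: A R^(2/3) = 89.64 — low.
At y = 5.9 m: A R^(2/3) = 187.6 — matches.

y_n = 5.9 m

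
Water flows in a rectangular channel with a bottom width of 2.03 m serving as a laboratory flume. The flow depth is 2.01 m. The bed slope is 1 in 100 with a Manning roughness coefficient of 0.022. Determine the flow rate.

Flow area A = b·y = 2.03 × 2.01 = 4.08 m². Wetted perimeter P = b + 2y = 2.03 + 2×2.01 = 6.05 m.
Hydraulic radius R = A/P = 4.08/6.05 = 0.6744 m.
Manning's equation: Q = (1/n) A R^(2/3) S^(1/2) = (1/0.022) × 4.08 × 0.6744^(2/3) × 0.01^(1/2) = 14.3 m³/s.

Q = 14.3 m³/s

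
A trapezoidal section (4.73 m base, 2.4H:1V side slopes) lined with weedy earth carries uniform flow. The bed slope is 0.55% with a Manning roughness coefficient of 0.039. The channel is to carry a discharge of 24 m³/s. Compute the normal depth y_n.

y_n = 1.51 m

Manning's equation rearranged: A R^(2/3) = nQ / (1·√S) = 0.039 × 24 / (√0.0055) = 12.62.
At y = 1.17 m: A R^(2/3) = 7.699 — short.
At y = 1.74 m: A R^(2/3) = 16.76 — over.
At y = 1.51 m: A R^(2/3) = 12.64 — close enough.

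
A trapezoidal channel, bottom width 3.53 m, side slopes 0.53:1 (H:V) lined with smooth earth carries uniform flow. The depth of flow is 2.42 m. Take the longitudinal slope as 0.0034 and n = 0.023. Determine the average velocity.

V = 3.01 m/s

With bottom width b = 3.53 m and side slope z = 0.53: A = (b + zy)y = (3.53 + 0.53×2.42)×2.42 = 11.65 m²; P = b + 2y√(1+z²) = 3.53 + 2×2.42×1.132 = 9.008 m.
Hydraulic radius R = A/P = 11.65/9.008 = 1.293 m.
From Manning's equation, V = (1/n) R^(2/3) S^(1/2) = (1/0.023) × 1.293^(2/3) × 0.0034^(1/2) = 3.01 m/s.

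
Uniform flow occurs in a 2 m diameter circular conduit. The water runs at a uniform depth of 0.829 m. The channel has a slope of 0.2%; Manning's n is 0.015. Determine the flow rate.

Q = 2.12 m³/s

For a circular section of diameter D = 2 m at depth y = 0.829 m, the central angle is θ = 2 arccos(1 − 2y/D) = 2.798 rad. Then A = (D²/8)(θ − sin θ) = 1.23 m² and P = Dθ/2 = 2.798 m.
Hydraulic radius R = A/P = 1.23/2.798 = 0.4398 m.
Manning's equation: Q = (1/n) A R^(2/3) S^(1/2) = (1/0.015) × 1.23 × 0.4398^(2/3) × 0.002^(1/2) = 2.12 m³/s.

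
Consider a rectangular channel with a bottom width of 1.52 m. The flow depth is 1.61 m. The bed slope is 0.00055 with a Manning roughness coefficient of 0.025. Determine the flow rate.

Q = 1.48 m³/s

Flow area A = b·y = 1.52 × 1.61 = 2.447 m². Wetted perimeter P = b + 2y = 1.52 + 2×1.61 = 4.74 m.
Hydraulic radius R = A/P = 2.447/4.74 = 0.5163 m.
Manning's equation: Q = (1/n) A R^(2/3) S^(1/2) = (1/0.025) × 2.447 × 0.5163^(2/3) × 0.00055^(1/2) = 1.48 m³/s.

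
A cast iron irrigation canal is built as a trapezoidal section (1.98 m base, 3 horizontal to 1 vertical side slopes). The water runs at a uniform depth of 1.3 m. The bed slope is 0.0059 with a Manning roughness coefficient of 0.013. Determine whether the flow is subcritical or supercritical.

supercritical

With bottom width b = 1.98 m and side slope z = 3: A = (b + zy)y = (1.98 + 3×1.3)×1.3 = 7.644 m²; P = b + 2y√(1+z²) = 1.98 + 2×1.3×3.162 = 10.2 m.
Hydraulic radius R = A/P = 7.644/10.2 = 0.7493 m.
V = (1/n) R^(2/3) √S = (1/0.013) × 0.7493^(2/3) × √0.0059 = 4.874 m/s. Hydraulic depth D_h = A/T = 7.644/9.78 = 0.7816 m.
Froude number Fr = V/√(g·D_h) = 4.874/√(9.81×0.7816) = 1.76, which is greater than 1, so the flow is supercritical.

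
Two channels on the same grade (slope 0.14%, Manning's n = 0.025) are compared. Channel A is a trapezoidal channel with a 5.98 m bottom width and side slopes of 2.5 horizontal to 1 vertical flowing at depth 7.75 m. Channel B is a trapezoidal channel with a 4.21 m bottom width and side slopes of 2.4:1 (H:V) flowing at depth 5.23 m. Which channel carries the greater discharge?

Channel A: With bottom width b = 5.98 m and side slope z = 2.5: A = (b + zy)y = (5.98 + 2.5×7.75)×7.75 = 196.5 m²; P = b + 2y√(1+z²) = 5.98 + 2×7.75×2.693 = 47.72 m. Hydraulic radius R = A/P = 196.5/47.72 = 4.118 m. Q_A = (1/0.025)·196.5·4.118^(2/3)·√0.0014 = 755.6 m³/s.
Channel B: With bottom width b = 4.21 m and side slope z = 2.4: A = (b + zy)y = (4.21 + 2.4×5.23)×5.23 = 87.67 m²; P = b + 2y√(1+z²) = 4.21 + 2×5.23×2.6 = 31.41 m. Hydraulic radius R = A/P = 87.67/31.41 = 2.791 m. Q_B = (1/0.025)·87.67·2.791^(2/3)·√0.0014 = 260.1 m³/s.
Q_A = 755.6 m³/s vs Q_B = 260.1 m³/s, so channel A carries more.

channel A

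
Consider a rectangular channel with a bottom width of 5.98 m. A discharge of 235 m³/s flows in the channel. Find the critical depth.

For a rectangular channel, critical depth y_c = (q²/g)^(1/3) where q = Q/b = 235/5.98 = 39.3 m²/s.
So y_c = (39.3²/9.81)^(1/3) = 5.4 m.

y_c = 5.4 m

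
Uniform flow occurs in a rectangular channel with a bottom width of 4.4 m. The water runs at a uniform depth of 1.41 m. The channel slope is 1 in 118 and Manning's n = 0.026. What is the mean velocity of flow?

Flow area A = b·y = 4.4 × 1.41 = 6.204 m². Wetted perimeter P = b + 2y = 4.4 + 2×1.41 = 7.22 m.
Hydraulic radius R = A/P = 6.204/7.22 = 0.8593 m.
From Manning's equation, V = (1/n) R^(2/3) S^(1/2) = (1/0.026) × 0.8593^(2/3) × 0.008475^(1/2) = 3.2 m/s.

V = 3.2 m/s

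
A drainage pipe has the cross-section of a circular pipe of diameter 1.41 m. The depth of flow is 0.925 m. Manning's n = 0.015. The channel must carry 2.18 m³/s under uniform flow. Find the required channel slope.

S = 0.003

For a circular section of diameter D = 1.41 m at depth y = 0.925 m, the central angle is θ = 2 arccos(1 − 2y/D) = 3.776 rad. Then A = (D²/8)(θ − sin θ) = 1.086 m² and P = Dθ/2 = 2.662 m.
Hydraulic radius R = A/P = 1.086/2.662 = 0.4078 m.
From Manning's equation, S = [nQ / (1 A R^(2/3))]² = [0.015 × 2.18 / (1 × 1.086 × 0.4078^(2/3))]² = 0.003.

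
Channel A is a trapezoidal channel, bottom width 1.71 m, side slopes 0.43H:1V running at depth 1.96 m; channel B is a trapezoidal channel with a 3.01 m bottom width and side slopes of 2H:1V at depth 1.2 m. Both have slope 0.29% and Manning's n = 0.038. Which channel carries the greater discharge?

channel B

Channel A: With bottom width b = 1.71 m and side slope z = 0.43: A = (b + zy)y = (1.71 + 0.43×1.96)×1.96 = 5.003 m²; P = b + 2y√(1+z²) = 1.71 + 2×1.96×1.089 = 5.977 m. Hydraulic radius R = A/P = 5.003/5.977 = 0.8371 m. Q_A = (1/0.038)·5.003·0.8371^(2/3)·√0.0029 = 6.298 m³/s.
Channel B: With bottom width b = 3.01 m and side slope z = 2: A = (b + zy)y = (3.01 + 2×1.2)×1.2 = 6.492 m²; P = b + 2y√(1+z²) = 3.01 + 2×1.2×2.236 = 8.377 m. Hydraulic radius R = A/P = 6.492/8.377 = 0.775 m. Q_B = (1/0.038)·6.492·0.775^(2/3)·√0.0029 = 7.763 m³/s.
Q_A = 6.298 m³/s vs Q_B = 7.763 m³/s, so channel B carries more.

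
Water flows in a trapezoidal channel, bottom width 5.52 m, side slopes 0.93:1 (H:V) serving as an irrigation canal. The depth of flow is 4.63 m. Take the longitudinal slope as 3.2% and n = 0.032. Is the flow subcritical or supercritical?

supercritical

With bottom width b = 5.52 m and side slope z = 0.93: A = (b + zy)y = (5.52 + 0.93×4.63)×4.63 = 45.49 m²; P = b + 2y√(1+z²) = 5.52 + 2×4.63×1.366 = 18.17 m.
Hydraulic radius R = A/P = 45.49/18.17 = 2.504 m.
V = (1/n) R^(2/3) √S = (1/0.032) × 2.504^(2/3) × √0.032 = 10.31 m/s. Hydraulic depth D_h = A/T = 45.49/14.13 = 3.219 m.
Froude number Fr = V/√(g·D_h) = 10.31/√(9.81×3.219) = 1.83, which is greater than 1, so the flow is supercritical.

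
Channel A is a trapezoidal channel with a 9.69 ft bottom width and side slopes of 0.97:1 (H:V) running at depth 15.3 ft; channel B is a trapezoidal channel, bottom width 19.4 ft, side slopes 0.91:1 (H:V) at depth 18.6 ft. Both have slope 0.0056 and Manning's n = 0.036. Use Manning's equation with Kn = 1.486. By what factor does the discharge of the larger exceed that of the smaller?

Channel A: With bottom width b = 9.69 ft and side slope z = 0.97: A = (b + zy)y = (9.69 + 0.97×15.3)×15.3 = 375.3 ft²; P = b + 2y√(1+z²) = 9.69 + 2×15.3×1.393 = 52.32 ft. Hydraulic radius R = A/P = 375.3/52.32 = 7.174 ft. Q_A = (1.486/0.036)·375.3·7.174^(2/3)·√0.0056 = 4312 ft³/s.
Channel B: With bottom width b = 19.4 ft and side slope z = 0.91: A = (b + zy)y = (19.4 + 0.91×18.6)×18.6 = 675.7 ft²; P = b + 2y√(1+z²) = 19.4 + 2×18.6×1.352 = 69.7 ft. Hydraulic radius R = A/P = 675.7/69.7 = 9.694 ft. Q_B = (1.486/0.036)·675.7·9.694^(2/3)·√0.0056 = 9489 ft³/s.
The larger discharge is 9489 ft³/s and the smaller is 4312 ft³/s; the ratio is 2.2.

2.2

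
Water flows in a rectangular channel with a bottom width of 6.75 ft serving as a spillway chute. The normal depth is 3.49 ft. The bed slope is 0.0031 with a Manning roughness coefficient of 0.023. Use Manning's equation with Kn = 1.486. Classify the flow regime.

subcritical

Flow area A = b·y = 6.75 × 3.49 = 23.56 ft². Wetted perimeter P = b + 2y = 6.75 + 2×3.49 = 13.73 ft.
Hydraulic radius R = A/P = 23.56/13.73 = 1.716 ft.
V = (1.486/n) R^(2/3) √S = (1.486/0.023) × 1.716^(2/3) × √0.0031 = 5.156 ft/s. Hydraulic depth D_h = A/T = 23.56/6.75 = 3.49 ft.
Froude number Fr = V/√(g·D_h) = 5.156/√(32.2×3.49) = 0.486, which is less than 1, so the flow is subcritical.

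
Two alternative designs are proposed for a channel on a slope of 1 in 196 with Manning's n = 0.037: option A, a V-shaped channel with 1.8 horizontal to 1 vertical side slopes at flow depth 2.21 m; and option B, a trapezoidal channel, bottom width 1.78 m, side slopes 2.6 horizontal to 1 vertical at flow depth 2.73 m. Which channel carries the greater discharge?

Channel A: For a triangular section with side slope z = 1.8: A = zy² = 1.8×2.21² = 8.791 m²; P = 2y√(1+z²) = 2×2.21×2.059 = 9.101 m. Hydraulic radius R = A/P = 8.791/9.101 = 0.9659 m. Q_A = (1/0.037)·8.791·0.9659^(2/3)·√0.005102 = 16.58 m³/s.
Channel B: With bottom width b = 1.78 m and side slope z = 2.6: A = (b + zy)y = (1.78 + 2.6×2.73)×2.73 = 24.24 m²; P = b + 2y√(1+z²) = 1.78 + 2×2.73×2.786 = 16.99 m. Hydraulic radius R = A/P = 24.24/16.99 = 1.427 m. Q_B = (1/0.037)·24.24·1.427^(2/3)·√0.005102 = 59.29 m³/s.
Q_A = 16.58 m³/s vs Q_B = 59.29 m³/s, so channel B carries more.

channel B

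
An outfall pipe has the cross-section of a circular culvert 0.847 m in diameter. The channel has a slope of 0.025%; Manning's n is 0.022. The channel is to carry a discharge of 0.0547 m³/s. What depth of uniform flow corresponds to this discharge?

Manning's equation rearranged: A R^(2/3) = nQ / (1·√S) = 0.022 × 0.0547 / (√0.00025) = 0.07611.
At y = 0.413 m: A R^(2/3) = 0.09589 — high.
At y = 0.278 m: A R^(2/3) = 0.04659 — low.
At y = 0.362 m: A R^(2/3) = 0.07606 — matches.

y_n = 0.362 m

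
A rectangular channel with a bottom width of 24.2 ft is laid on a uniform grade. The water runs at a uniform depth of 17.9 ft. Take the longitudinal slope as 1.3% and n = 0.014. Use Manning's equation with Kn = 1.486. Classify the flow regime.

supercritical

Flow area A = b·y = 24.2 × 17.9 = 433.2 ft². Wetted perimeter P = b + 2y = 24.2 + 2×17.9 = 60 ft.
Hydraulic radius R = A/P = 433.2/60 = 7.22 ft.
V = (1.486/n) R^(2/3) √S = (1.486/0.014) × 7.22^(2/3) × √0.013 = 45.21 ft/s. Hydraulic depth D_h = A/T = 433.2/24.2 = 17.9 ft.
Froude number Fr = V/√(g·D_h) = 45.21/√(32.2×17.9) = 1.88, which is greater than 1, so the flow is supercritical.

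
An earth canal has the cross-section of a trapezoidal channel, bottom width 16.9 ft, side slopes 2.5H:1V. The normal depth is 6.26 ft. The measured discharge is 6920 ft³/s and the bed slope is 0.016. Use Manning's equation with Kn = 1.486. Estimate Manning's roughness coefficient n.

With bottom width b = 16.9 ft and side slope z = 2.5: A = (b + zy)y = (16.9 + 2.5×6.26)×6.26 = 203.8 ft²; P = b + 2y√(1+z²) = 16.9 + 2×6.26×2.693 = 50.61 ft.
Hydraulic radius R = A/P = 203.8/50.61 = 4.026 ft.
Rearranging Manning's equation: n = (1.486/Q) A R^(2/3) S^(1/2) = (1.486/6920) × 203.8 × 4.026^(2/3) × √0.016 = 0.014.

n = 0.014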